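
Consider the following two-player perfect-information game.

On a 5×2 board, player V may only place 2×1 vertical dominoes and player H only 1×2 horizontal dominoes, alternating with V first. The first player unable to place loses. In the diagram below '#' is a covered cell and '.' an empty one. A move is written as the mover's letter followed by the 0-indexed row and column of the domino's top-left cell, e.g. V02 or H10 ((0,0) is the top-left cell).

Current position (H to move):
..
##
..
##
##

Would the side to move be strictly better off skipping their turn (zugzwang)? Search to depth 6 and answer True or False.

zugzwang(../##/../##/##, H) = False

[../##/../##/##] H move#1: H00:+1/##/##/../##/##*, H20:+1/../##/##/##/##
[##/##/../##/##] end (terminal -1, V#2); searched ../##/../##/## to 6
if H skipped the turn, V would face:
~ [../##/../##/##] end (terminal -1, V#1); searched ../##/../##/## to 6
compare (H): move=+1 vs pass=+1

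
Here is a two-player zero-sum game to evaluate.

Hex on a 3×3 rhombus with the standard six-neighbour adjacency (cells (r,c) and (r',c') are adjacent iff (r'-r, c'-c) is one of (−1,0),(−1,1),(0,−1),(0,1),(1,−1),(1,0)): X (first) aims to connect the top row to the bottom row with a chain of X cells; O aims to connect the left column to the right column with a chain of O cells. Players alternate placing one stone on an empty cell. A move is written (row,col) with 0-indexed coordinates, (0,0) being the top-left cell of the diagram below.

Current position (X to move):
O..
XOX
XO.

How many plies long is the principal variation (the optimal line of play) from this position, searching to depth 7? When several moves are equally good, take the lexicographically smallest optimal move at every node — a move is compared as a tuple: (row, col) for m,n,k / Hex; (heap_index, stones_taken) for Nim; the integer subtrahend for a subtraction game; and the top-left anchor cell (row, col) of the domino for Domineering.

p1 X@[O../XOX/XO.]: (0,1)[OX./XOX/XO.]+1* (0,2)[O.X/XOX/XO.]+1 (2,2)[O../XOX/XOX]+1
p2 O@[OX./XOX/XO.] terminal -1; root [O../XOX/XO.] d7

PV length from [O../XOX/XO.]: 1 ply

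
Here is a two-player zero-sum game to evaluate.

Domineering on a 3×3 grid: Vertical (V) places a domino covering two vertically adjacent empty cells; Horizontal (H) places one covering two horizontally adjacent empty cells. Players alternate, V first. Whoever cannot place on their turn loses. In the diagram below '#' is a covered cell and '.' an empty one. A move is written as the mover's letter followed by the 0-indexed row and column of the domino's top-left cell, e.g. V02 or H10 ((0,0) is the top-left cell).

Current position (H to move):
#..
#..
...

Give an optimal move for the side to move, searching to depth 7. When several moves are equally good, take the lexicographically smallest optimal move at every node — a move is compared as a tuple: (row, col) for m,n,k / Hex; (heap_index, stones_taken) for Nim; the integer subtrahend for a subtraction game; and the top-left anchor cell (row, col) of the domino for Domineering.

[#../#../...] H move#1: H01:-1/###/#../..., H11:+1/#../###/...*, H20:-1/#../#../##., H21:-1/#../#../.##
[#../###/...] end (terminal -1, V#2); searched #../#../... to 7

H's best at [#../#../...]: H11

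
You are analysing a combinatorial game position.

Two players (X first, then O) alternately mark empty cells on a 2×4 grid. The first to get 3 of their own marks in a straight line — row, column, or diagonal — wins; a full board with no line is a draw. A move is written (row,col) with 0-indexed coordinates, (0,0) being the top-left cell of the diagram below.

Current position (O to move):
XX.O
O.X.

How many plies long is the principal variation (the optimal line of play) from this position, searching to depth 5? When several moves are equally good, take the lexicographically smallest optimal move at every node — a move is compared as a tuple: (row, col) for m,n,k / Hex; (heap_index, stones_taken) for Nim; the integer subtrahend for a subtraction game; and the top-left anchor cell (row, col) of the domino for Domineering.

[XX.O/O.X.] O move#1: (0,2):+0/XXOO/O.X.*, (1,1):-1/XX.O/OOX., (1,3):-1/XX.O/O.XO
[XXOO/O.X.] X move#2: (1,1):+0/XXOO/OXX.*, (1,3):+0/XXOO/O.XX
[XXOO/OXX.] O move#3: (1,3):+0/XXOO/OXXO*
[XXOO/OXXO] end (terminal +0, X#4); searched XX.O/O.X. to 5

PV length from [XX.O/O.X.]: 3 plies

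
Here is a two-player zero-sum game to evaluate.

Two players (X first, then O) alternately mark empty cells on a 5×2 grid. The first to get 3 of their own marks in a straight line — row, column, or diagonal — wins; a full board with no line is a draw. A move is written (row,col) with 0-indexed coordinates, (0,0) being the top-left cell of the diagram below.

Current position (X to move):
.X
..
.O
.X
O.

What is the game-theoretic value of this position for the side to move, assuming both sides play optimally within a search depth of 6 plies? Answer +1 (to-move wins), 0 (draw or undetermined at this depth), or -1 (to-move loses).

value(.X/../.O/.X/O., X) = 0

[.X/../.O/.X/O.] X move#1: (0,0):+0/XX/../.O/.X/O.*, (1,0):+0/.X/X./.O/.X/O., (1,1):+0/.X/.X/.O/.X/O., (2,0):+0/.X/../XO/.X/O., (3,0):+0/.X/../.O/XX/O., (4,1):+0/.X/../.O/.X/OX
[XX/../.O/.X/O.] O move#2: (1,0):+0/XX/O./.O/.X/O.*, (1,1):+0/XX/.O/.O/.X/O., (2,0):+0/XX/../OO/.X/O., (3,0):+0/XX/../.O/OX/O., (4,1):+0/XX/../.O/.X/OO
[XX/O./.O/.X/O.] X move#3: (1,1):+0/XX/OX/.O/.X/O.*, (2,0):+0/XX/O./XO/.X/O., (3,0):+0/XX/O./.O/XX/O., (4,1):+0/XX/O./.O/.X/OX
[XX/OX/.O/.X/O.] O move#4: (2,0):+0/XX/OX/OO/.X/O.*, (3,0):+0/XX/OX/.O/OX/O., (4,1):+0/XX/OX/.O/.X/OO
[XX/OX/OO/.X/O.] X move#5: (3,0):+0/XX/OX/OO/XX/O.*, (4,1):-1/XX/OX/OO/.X/OX
[XX/OX/OO/XX/O.] O move#6: (4,1):+0/XX/OX/OO/XX/OO*
[XX/OX/OO/XX/OO] end (terminal +0, X#7); searched .X/../.O/.X/O. to 6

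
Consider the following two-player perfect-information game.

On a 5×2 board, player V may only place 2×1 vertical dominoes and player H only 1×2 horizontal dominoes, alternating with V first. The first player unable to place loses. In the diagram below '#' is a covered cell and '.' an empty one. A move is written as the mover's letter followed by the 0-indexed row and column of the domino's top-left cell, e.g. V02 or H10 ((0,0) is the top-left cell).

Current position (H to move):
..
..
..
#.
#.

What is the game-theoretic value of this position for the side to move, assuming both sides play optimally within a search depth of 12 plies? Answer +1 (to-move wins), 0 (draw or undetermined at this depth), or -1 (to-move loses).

value(../../../#./#., H) = +1

ply 1, H at ../../../#./#. | H00=-1→##/../../#./#.; H10=+1→../##/../#./#.*; H20=-1→../../##/#./#.
ply 2, V at ../##/../#./#. | V21=-1→../##/.#/##/#.*; V31=-1→../##/../##/##
ply 3, H at ../##/.#/##/#. | H00=+1→##/##/.#/##/#.*
ply 4: ##/##/.#/##/#. is terminal -1 (V); from ../../../#./#. depth 12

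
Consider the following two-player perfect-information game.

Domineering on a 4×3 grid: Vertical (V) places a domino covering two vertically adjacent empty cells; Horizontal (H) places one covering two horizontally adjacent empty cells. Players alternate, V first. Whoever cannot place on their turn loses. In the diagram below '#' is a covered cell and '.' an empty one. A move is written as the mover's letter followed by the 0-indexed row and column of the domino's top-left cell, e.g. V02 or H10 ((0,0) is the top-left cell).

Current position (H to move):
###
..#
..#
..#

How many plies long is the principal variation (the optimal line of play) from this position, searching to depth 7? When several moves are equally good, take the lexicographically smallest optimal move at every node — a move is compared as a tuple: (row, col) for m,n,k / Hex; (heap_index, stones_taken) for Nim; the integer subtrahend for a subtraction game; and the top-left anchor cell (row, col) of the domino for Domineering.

PV length from [###/..#/..#/..#]: 1 ply

p1 H@[###/..#/..#/..#]: H10[###/###/..#/..#]-1 H20[###/..#/###/..#]+1* H30[###/..#/..#/###]-1
p2 V@[###/..#/###/..#] terminal -1; root [###/..#/..#/..#] d7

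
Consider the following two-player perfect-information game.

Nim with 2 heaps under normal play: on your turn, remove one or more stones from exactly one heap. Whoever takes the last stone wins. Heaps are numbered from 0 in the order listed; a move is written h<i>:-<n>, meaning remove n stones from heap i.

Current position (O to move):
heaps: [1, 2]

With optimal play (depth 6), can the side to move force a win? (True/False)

O winning at [(1,2)]: True

p1 O@[(1,2)]: h0:-1[(0,2)]-1 h1:-1[(1,1)]+1* h1:-2[(1,0)]-1
p2 X@[(1,1)]: h0:-1[(0,1)]-1* h1:-1[(1,0)]-1
p3 O@[(0,1)]: h1:-1[(0,0)]+1*
p4 X@[(0,0)] terminal -1; root [(1,2)] d6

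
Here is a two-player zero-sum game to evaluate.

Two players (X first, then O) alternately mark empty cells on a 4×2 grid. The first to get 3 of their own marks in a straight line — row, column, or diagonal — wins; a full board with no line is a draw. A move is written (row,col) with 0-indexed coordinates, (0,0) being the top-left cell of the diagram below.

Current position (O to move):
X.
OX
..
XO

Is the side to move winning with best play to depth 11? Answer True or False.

O winning at [X./OX/../XO]: False

p1 O@[X./OX/../XO]: (0,1)[XO/OX/../XO]+0* (2,0)[X./OX/O./XO]+0 (2,1)[X./OX/.O/XO]+0
p2 X@[XO/OX/../XO]: (2,0)[XO/OX/X./XO]+0* (2,1)[XO/OX/.X/XO]+0
p3 O@[XO/OX/X./XO]: (2,1)[XO/OX/XO/XO]+0*
p4 X@[XO/OX/XO/XO] terminal +0; root [X./OX/../XO] d11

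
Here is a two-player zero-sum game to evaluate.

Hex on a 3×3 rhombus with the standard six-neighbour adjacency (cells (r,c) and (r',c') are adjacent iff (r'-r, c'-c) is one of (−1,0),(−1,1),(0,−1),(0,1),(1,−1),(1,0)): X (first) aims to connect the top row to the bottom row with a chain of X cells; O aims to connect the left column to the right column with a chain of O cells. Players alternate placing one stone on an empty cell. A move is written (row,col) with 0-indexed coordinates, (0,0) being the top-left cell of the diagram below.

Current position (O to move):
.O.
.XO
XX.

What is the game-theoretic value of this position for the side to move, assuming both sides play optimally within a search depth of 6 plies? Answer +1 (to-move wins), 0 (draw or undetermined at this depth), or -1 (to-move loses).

ply 1, O at .O./.XO/XX. | (0,0)=-1→OO./.XO/XX.; (0,2)=+1→.OO/.XO/XX.*; (1,0)=-1→.O./OXO/XX.; (2,2)=-1→.O./.XO/XXO
ply 2, X at .OO/.XO/XX. | (0,0)=-1→XOO/.XO/XX.*; (1,0)=-1→.OO/XXO/XX.; (2,2)=-1→.OO/.XO/XXX
ply 3, O at XOO/.XO/XX. | (1,0)=+1→XOO/OXO/XX.*; (2,2)=-1→XOO/.XO/XXO
ply 4: XOO/OXO/XX. is terminal -1 (X); from .O./.XO/XX. depth 6

value(.O./.XO/XX., O) = +1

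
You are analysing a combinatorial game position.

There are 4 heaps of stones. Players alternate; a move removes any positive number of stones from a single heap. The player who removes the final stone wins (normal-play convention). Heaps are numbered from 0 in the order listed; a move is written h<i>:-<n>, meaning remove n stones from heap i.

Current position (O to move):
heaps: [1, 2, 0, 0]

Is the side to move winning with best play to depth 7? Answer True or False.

p1 O@[(1,2,0,0)]: h0:-1[(0,2,0,0)]-1 h1:-1[(1,1,0,0)]+1* h1:-2[(1,0,0,0)]-1
p2 X@[(1,1,0,0)]: h0:-1[(0,1,0,0)]-1* h1:-1[(1,0,0,0)]-1
p3 O@[(0,1,0,0)]: h1:-1[(0,0,0,0)]+1*
p4 X@[(0,0,0,0)] terminal -1; root [(1,2,0,0)] d7

O winning at [(1,2,0,0)]: True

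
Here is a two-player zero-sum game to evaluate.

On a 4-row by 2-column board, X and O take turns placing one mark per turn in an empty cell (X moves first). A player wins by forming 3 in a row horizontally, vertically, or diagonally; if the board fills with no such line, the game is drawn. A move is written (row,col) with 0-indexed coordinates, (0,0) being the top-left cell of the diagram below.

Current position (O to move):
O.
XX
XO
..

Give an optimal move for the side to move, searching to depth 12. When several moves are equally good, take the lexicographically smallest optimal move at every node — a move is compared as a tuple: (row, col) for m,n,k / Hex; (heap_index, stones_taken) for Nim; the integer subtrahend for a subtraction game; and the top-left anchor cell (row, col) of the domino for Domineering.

O's best at [O./XX/XO/..]: (3,0)

[O./XX/XO/..] O move#1: (0,1):-1/OO/XX/XO/.., (3,0):+0/O./XX/XO/O.*, (3,1):-1/O./XX/XO/.O
[O./XX/XO/O.] X move#2: (0,1):+0/OX/XX/XO/O.*, (3,1):+0/O./XX/XO/OX
[OX/XX/XO/O.] O move#3: (3,1):+0/OX/XX/XO/OO*
[OX/XX/XO/OO] end (terminal +0, X#4); searched O./XX/XO/.. to 12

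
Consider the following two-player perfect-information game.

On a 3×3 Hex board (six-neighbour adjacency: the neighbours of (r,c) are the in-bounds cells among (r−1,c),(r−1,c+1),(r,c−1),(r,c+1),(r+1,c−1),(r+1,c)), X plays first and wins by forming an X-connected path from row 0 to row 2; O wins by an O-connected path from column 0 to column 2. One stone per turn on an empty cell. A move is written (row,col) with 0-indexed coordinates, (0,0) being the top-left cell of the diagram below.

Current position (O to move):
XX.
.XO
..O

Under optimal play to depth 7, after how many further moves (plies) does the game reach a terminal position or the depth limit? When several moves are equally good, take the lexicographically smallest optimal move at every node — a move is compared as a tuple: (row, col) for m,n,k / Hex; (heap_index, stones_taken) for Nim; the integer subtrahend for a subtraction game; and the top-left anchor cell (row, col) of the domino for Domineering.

PV length from [XX./.XO/..O]: 4 plies

p1 O@[XX./.XO/..O]: (0,2)[XXO/.XO/..O]-1* (1,0)[XX./OXO/..O]-1 (2,0)[XX./.XO/O.O]-1 (2,1)[XX./.XO/.OO]-1
p2 X@[XXO/.XO/..O]: (1,0)[XXO/XXO/..O]+1* (2,0)[XXO/.XO/X.O]+1 (2,1)[XXO/.XO/.XO]+1
p3 O@[XXO/XXO/..O]: (2,0)[XXO/XXO/O.O]-1* (2,1)[XXO/XXO/.OO]-1
p4 X@[XXO/XXO/O.O]: (2,1)[XXO/XXO/OXO]+1*
p5 O@[XXO/XXO/OXO] terminal -1; root [XX./.XO/..O] d7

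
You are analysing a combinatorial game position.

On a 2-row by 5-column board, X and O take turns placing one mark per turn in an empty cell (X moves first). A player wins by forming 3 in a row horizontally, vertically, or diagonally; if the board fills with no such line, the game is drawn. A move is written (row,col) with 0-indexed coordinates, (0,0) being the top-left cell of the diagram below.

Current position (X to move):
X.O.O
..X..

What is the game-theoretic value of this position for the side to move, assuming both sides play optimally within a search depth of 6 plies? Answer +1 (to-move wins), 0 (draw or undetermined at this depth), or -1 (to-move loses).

p1 X@[X.O.O/..X..]: (0,1)[XXO.O/..X..]-1 (0,3)[X.OXO/..X..]+0* (1,0)[X.O.O/X.X..]-1 (1,1)[X.O.O/.XX..]-1 (1,3)[X.O.O/..XX.]-1 (1,4)[X.O.O/..X.X]-1
p2 O@[X.OXO/..X..]: (0,1)[XOOXO/..X..]-1 (1,0)[X.OXO/O.X..]-1 (1,1)[X.OXO/.OX..]+0* (1,3)[X.OXO/..XO.]+0 (1,4)[X.OXO/..X.O]-1
p3 X@[X.OXO/.OX..]: (0,1)[XXOXO/.OX..]+0* (1,0)[X.OXO/XOX..]+0 (1,3)[X.OXO/.OXX.]+0 (1,4)[X.OXO/.OX.X]+0
p4 O@[XXOXO/.OX..]: (1,0)[XXOXO/OOX..]+0* (1,3)[XXOXO/.OXO.]+0 (1,4)[XXOXO/.OX.O]+0
p5 X@[XXOXO/OOX..]: (1,3)[XXOXO/OOXX.]+0* (1,4)[XXOXO/OOX.X]+0
p6 O@[XXOXO/OOXX.]: (1,4)[XXOXO/OOXXO]+0*
p7 X@[XXOXO/OOXXO] terminal +0; root [X.O.O/..X..] d6

value(X.O.O/..X.., X) = 0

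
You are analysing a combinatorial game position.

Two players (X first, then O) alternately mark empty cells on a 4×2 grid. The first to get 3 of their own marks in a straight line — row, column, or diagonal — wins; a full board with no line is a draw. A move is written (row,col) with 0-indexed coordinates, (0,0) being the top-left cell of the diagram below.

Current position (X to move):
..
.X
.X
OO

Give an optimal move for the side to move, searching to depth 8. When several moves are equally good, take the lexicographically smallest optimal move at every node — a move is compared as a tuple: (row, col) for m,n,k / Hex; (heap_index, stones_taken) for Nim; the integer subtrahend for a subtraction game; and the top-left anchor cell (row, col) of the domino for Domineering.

X's best at [../.X/.X/OO]: (0,1)

p1 X@[../.X/.X/OO]: (0,0)[X./.X/.X/OO]+0 (0,1)[.X/.X/.X/OO]+1* (1,0)[../XX/.X/OO]+0 (2,0)[../.X/XX/OO]+0
p2 O@[.X/.X/.X/OO] terminal -1; root [../.X/.X/OO] d8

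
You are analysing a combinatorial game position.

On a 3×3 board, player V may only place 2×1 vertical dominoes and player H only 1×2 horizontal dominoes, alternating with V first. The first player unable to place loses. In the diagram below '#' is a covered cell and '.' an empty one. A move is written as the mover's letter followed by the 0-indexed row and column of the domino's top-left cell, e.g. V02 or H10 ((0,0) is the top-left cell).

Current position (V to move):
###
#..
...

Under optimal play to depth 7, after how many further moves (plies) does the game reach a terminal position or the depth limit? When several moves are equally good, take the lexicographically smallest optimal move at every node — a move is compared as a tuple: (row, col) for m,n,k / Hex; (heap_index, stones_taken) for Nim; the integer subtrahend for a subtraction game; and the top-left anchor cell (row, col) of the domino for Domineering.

[###/#../...] V move#1: V11:+1/###/##./.#.*, V12:-1/###/#.#/..#
[###/##./.#.] end (terminal -1, H#2); searched ###/#../... to 7

PV length from [###/#../...]: 1 ply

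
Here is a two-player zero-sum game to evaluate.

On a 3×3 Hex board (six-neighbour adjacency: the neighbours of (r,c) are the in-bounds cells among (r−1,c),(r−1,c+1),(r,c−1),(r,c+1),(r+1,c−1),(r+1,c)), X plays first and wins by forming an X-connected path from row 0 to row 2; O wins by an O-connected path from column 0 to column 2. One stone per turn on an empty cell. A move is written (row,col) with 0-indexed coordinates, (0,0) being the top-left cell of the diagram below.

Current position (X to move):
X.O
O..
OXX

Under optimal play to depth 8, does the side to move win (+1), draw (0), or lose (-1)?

[X.O/O../OXX] X move#1: (0,1):-1/XXO/O../OXX*, (1,1):-1/X.O/OX./OXX, (1,2):-1/X.O/O.X/OXX
[XXO/O../OXX] O move#2: (1,1):+1/XXO/OO./OXX*, (1,2):-1/XXO/O.O/OXX
[XXO/OO./OXX] end (terminal -1, X#3); searched X.O/O../OXX to 8

value(X.O/O../OXX, X) = -1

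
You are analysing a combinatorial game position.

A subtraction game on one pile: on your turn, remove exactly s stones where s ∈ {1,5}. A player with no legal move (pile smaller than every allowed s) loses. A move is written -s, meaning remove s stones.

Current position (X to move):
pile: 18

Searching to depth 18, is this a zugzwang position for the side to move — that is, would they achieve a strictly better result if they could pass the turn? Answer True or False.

zugzwang(18, X) = True

[18] X move#1: -1:-1/17*, -5:-1/13
[17] O move#2: -1:+1/16*, -5:+1/12
[16] X move#3: -1:-1/15*, -5:-1/11
[15] O move#4: -1:+1/14*, -5:+1/10
[14] X move#5: -1:-1/13*, -5:-1/9
[13] O move#6: -1:+1/12*, -5:+1/8
[12] X move#7: -1:-1/11*, -5:-1/7
[11] O move#8: -1:+1/10*, -5:+1/6
[10] X move#9: -1:-1/9*, -5:-1/5
[9] O move#10: -1:+1/8*, -5:+1/4
[8] X move#11: -1:-1/7*, -5:-1/3
[7] O move#12: -1:+1/6*, -5:+1/2
[6] X move#13: -1:-1/5*, -5:-1/1
[5] O move#14: -1:+1/4*, -5:+1/0
[4] X move#15: -1:-1/3*
[3] O move#16: -1:+1/2*
[2] X move#17: -1:-1/1*
[1] O move#18: -1:+1/0*
[0] end (terminal -1, X#19); searched 18 to 18
pass branch (O moves first from the same position):
  | [18] O move#1: -1:-1/17*, -5:-1/13
  | [17] X move#2: -1:+1/16*, -5:+1/12
  | [16] O move#3: -1:-1/15*, -5:-1/11
  | [15] X move#4: -1:+1/14*, -5:+1/10
  | [14] O move#5: -1:-1/13*, -5:-1/9
  | [13] X move#6: -1:+1/12*, -5:+1/8
  | [12] O move#7: -1:-1/11*, -5:-1/7
  | [11] X move#8: -1:+1/10*, -5:+1/6
  | [10] O move#9: -1:-1/9*, -5:-1/5
  | [9] X move#10: -1:+1/8*, -5:+1/4
  | [8] O move#11: -1:-1/7*, -5:-1/3
  | [7] X move#12: -1:+1/6*, -5:+1/2
  | [6] O move#13: -1:-1/5*, -5:-1/1
  | [5] X move#14: -1:+1/4*, -5:+1/0
  | [4] O move#15: -1:-1/3*
  | [3] X move#16: -1:+1/2*
  | [2] O move#17: -1:-1/1*
  | [1] X move#18: -1:+1/0*
  | [0] end (terminal -1, O#19); searched 18 to 18
X moving scores -1; X passing scores +1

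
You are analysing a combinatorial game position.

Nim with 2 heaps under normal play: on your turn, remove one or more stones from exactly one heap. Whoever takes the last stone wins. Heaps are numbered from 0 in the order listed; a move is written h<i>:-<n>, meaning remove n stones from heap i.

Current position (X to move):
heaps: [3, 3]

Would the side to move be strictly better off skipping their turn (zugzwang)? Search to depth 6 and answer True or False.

[(3,3)] X move#1: h0:-1:-1/(2,3)*, h0:-2:-1/(1,3), h0:-3:-1/(0,3), h1:-1:-1/(3,2), h1:-2:-1/(3,1), h1:-3:-1/(3,0)
[(2,3)] O move#2: h0:-1:-1/(1,3), h0:-2:-1/(0,3), h1:-1:+1/(2,2)*, h1:-2:-1/(2,1), h1:-3:-1/(2,0)
[(2,2)] X move#3: h0:-1:-1/(1,2)*, h0:-2:-1/(0,2), h1:-1:-1/(2,1), h1:-2:-1/(2,0)
[(1,2)] O move#4: h0:-1:-1/(0,2), h1:-1:+1/(1,1)*, h1:-2:-1/(1,0)
[(1,1)] X move#5: h0:-1:-1/(0,1)*, h1:-1:-1/(1,0)
[(0,1)] O move#6: h1:-1:+1/(0,0)*
[(0,0)] end (terminal -1, X#7); searched (3,3) to 6
if X skipped the turn, O would face:
~ [(3,3)] O move#1: h0:-1:-1/(2,3)*, h0:-2:-1/(1,3), h0:-3:-1/(0,3), h1:-1:-1/(3,2), h1:-2:-1/(3,1), h1:-3:-1/(3,0)
~ [(2,3)] X move#2: h0:-1:-1/(1,3), h0:-2:-1/(0,3), h1:-1:+1/(2,2)*, h1:-2:-1/(2,1), h1:-3:-1/(2,0)
~ [(2,2)] O move#3: h0:-1:-1/(1,2)*, h0:-2:-1/(0,2), h1:-1:-1/(2,1), h1:-2:-1/(2,0)
~ [(1,2)] X move#4: h0:-1:-1/(0,2), h1:-1:+1/(1,1)*, h1:-2:-1/(1,0)
~ [(1,1)] O move#5: h0:-1:-1/(0,1)*, h1:-1:-1/(1,0)
~ [(0,1)] X move#6: h1:-1:+1/(0,0)*
~ [(0,0)] end (terminal -1, O#7); searched (3,3) to 6
compare (X): move=-1 vs pass=+1

zugzwang((3,3), X) = True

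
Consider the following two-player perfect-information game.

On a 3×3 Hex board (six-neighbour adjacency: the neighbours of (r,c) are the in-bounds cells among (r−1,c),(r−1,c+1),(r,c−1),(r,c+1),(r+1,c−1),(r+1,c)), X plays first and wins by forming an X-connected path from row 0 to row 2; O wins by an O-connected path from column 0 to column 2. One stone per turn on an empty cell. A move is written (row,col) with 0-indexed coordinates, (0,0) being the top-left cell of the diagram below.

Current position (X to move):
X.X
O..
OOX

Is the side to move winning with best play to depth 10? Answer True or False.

ply 1, X at X.X/O../OOX | (0,1)=-1→XXX/O../OOX; (1,1)=-1→X.X/OX./OOX; (1,2)=+1→X.X/O.X/OOX*
ply 2: X.X/O.X/OOX is terminal -1 (O); from X.X/O../OOX depth 10

X winning at [X.X/O../OOX]: True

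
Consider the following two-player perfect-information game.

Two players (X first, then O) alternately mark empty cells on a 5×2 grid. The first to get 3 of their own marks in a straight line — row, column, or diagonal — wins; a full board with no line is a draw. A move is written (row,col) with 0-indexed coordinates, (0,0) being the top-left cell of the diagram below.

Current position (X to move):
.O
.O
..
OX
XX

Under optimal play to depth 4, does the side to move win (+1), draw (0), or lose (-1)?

value(.O/.O/../OX/XX, X) = +1

p1 X@[.O/.O/../OX/XX]: (0,0)[XO/.O/../OX/XX]-1 (1,0)[.O/XO/../OX/XX]-1 (2,0)[.O/.O/X./OX/XX]-1 (2,1)[.O/.O/.X/OX/XX]+1*
p2 O@[.O/.O/.X/OX/XX] terminal -1; root [.O/.O/../OX/XX] d4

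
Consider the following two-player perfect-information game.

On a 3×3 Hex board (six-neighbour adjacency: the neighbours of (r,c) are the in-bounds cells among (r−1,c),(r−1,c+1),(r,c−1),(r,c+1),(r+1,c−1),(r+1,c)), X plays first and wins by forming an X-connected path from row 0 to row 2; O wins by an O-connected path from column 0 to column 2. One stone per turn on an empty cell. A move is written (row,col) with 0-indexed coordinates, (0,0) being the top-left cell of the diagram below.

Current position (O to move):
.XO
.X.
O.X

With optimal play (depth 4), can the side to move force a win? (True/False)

p1 O@[.XO/.X./O.X]: (0,0)[OXO/.X./O.X]-1* (1,0)[.XO/OX./O.X]-1 (1,2)[.XO/.XO/O.X]-1 (2,1)[.XO/.X./OOX]-1
p2 X@[OXO/.X./O.X]: (1,0)[OXO/XX./O.X]+1* (1,2)[OXO/.XX/O.X]+1 (2,1)[OXO/.X./OXX]+1
p3 O@[OXO/XX./O.X]: (1,2)[OXO/XXO/O.X]-1* (2,1)[OXO/XX./OOX]-1
p4 X@[OXO/XXO/O.X]: (2,1)[OXO/XXO/OXX]+1*
p5 O@[OXO/XXO/OXX] terminal -1; root [.XO/.X./O.X] d4

O winning at [.XO/.X./O.X]: False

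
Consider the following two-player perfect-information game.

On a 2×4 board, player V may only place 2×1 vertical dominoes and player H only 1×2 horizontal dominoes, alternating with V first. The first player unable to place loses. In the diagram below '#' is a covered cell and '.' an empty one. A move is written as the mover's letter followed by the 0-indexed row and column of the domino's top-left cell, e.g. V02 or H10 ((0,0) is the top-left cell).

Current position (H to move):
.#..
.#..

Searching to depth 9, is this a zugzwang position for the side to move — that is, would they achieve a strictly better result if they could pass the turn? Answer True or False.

p1 H@[.#../.#..]: H02[.###/.#..]+1* H12[.#../.###]+1
p2 V@[.###/.#..]: V00[####/##..]-1*
p3 H@[####/##..]: H12[####/####]+1*
p4 V@[####/####] terminal -1; root [.#../.#..] d9
pass branch (V moves first from the same position):
  | p1 V@[.#../.#..]: V00[##../##..]-1 V02[.##./.##.]+1* V03[.#.#/.#.#]+1
  | p2 H@[.##./.##.] terminal -1; root [.#../.#..] d9
H moving scores +1; H passing scores -1

zugzwang(.#../.#.., H) = False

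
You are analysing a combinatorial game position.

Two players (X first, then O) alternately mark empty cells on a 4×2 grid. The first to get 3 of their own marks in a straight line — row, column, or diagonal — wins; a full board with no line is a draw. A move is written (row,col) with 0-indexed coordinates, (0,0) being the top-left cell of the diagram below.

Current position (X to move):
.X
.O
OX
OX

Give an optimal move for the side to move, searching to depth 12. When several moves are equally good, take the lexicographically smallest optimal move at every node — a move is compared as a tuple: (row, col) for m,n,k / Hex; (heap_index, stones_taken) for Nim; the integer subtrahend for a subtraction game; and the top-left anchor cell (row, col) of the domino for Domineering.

ply 1, X at .X/.O/OX/OX | (0,0)=-1→XX/.O/OX/OX; (1,0)=+0→.X/XO/OX/OX*
ply 2, O at .X/XO/OX/OX | (0,0)=+0→OX/XO/OX/OX*
ply 3: OX/XO/OX/OX is terminal +0 (X); from .X/.O/OX/OX depth 12

X's best at [.X/.O/OX/OX]: (1,0)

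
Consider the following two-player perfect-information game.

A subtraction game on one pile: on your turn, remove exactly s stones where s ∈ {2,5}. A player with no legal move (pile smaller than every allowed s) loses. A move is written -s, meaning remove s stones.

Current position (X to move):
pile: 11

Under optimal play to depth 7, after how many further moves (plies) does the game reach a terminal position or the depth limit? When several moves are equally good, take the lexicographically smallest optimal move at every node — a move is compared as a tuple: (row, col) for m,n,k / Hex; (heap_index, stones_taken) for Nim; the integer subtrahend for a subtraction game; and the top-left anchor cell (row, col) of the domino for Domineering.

[11] X move#1: -2:-1/9*, -5:-1/6
[9] O move#2: -2:+1/7*, -5:+1/4
[7] X move#3: -2:-1/5*, -5:-1/2
[5] O move#4: -2:-1/3, -5:+1/0*
[0] end (terminal -1, X#5); searched 11 to 7

PV length from [11]: 4 plies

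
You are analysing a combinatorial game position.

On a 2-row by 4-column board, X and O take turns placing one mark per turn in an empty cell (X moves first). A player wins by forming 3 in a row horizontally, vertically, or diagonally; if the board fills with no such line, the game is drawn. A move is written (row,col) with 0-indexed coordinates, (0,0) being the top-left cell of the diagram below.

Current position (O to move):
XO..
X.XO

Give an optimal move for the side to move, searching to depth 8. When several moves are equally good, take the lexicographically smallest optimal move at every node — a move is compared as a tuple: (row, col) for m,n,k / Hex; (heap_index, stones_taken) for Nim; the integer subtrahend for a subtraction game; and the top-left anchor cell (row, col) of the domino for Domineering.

p1 O@[XO../X.XO]: (0,2)[XOO./X.XO]-1 (0,3)[XO.O/X.XO]-1 (1,1)[XO../XOXO]+0*
p2 X@[XO../XOXO]: (0,2)[XOX./XOXO]+0* (0,3)[XO.X/XOXO]+0
p3 O@[XOX./XOXO]: (0,3)[XOXO/XOXO]+0*
p4 X@[XOXO/XOXO] terminal +0; root [XO../X.XO] d8

O's best at [XO../X.XO]: (1,1)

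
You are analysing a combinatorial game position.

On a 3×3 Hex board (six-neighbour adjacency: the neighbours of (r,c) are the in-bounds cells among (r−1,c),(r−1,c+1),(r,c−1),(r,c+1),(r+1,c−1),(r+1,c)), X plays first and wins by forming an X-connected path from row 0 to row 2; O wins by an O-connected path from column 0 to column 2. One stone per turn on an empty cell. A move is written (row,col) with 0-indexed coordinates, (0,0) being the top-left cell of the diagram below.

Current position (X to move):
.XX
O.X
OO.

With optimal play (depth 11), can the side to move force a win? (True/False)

X winning at [.XX/O.X/OO.]: True

ply 1, X at .XX/O.X/OO. | (0,0)=-1→XXX/O.X/OO.; (1,1)=-1→.XX/OXX/OO.; (2,2)=+1→.XX/O.X/OOX*
ply 2: .XX/O.X/OOX is terminal -1 (O); from .XX/O.X/OO. depth 11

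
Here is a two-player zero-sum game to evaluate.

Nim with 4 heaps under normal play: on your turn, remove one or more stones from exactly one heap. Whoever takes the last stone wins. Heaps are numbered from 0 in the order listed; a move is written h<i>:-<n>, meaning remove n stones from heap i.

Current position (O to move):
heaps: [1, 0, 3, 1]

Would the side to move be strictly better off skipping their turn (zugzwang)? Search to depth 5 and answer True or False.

zugzwang((1,0,3,1), O) = False

ply 1, O at (1,0,3,1) | h0:-1=-1→(0,0,3,1); h2:-1=-1→(1,0,2,1); h2:-2=-1→(1,0,1,1); h2:-3=+1→(1,0,0,1)*; h3:-1=-1→(1,0,3,0)
ply 2, X at (1,0,0,1) | h0:-1=-1→(0,0,0,1)*; h3:-1=-1→(1,0,0,0)
ply 3, O at (0,0,0,1) | h3:-1=+1→(0,0,0,0)*
ply 4: (0,0,0,0) is terminal -1 (X); from (1,0,3,1) depth 5
pass branch (X moves first from the same position):
  | ply 1, X at (1,0,3,1) | h0:-1=-1→(0,0,3,1); h2:-1=-1→(1,0,2,1); h2:-2=-1→(1,0,1,1); h2:-3=+1→(1,0,0,1)*; h3:-1=-1→(1,0,3,0)
  | ply 2, O at (1,0,0,1) | h0:-1=-1→(0,0,0,1)*; h3:-1=-1→(1,0,0,0)
  | ply 3, X at (0,0,0,1) | h3:-1=+1→(0,0,0,0)*
  | ply 4: (0,0,0,0) is terminal -1 (O); from (1,0,3,1) depth 5
O moving scores +1; O passing scores -1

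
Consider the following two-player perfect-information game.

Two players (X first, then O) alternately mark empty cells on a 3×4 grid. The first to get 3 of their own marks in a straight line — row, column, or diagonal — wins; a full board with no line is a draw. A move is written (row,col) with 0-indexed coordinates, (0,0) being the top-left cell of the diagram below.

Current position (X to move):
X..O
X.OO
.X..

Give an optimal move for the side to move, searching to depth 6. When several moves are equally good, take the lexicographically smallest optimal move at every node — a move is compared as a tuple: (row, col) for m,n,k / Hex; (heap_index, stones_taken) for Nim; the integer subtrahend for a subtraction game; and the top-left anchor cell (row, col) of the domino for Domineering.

X's best at [X..O/X.OO/.X..]: (2,0)

ply 1, X at X..O/X.OO/.X.. | (0,1)=-1→XX.O/X.OO/.X..; (0,2)=-1→X.XO/X.OO/.X..; (1,1)=-1→X..O/XXOO/.X..; (2,0)=+1→X..O/X.OO/XX..*; (2,2)=-1→X..O/X.OO/.XX.; (2,3)=-1→X..O/X.OO/.X.X
ply 2: X..O/X.OO/XX.. is terminal -1 (O); from X..O/X.OO/.X.. depth 6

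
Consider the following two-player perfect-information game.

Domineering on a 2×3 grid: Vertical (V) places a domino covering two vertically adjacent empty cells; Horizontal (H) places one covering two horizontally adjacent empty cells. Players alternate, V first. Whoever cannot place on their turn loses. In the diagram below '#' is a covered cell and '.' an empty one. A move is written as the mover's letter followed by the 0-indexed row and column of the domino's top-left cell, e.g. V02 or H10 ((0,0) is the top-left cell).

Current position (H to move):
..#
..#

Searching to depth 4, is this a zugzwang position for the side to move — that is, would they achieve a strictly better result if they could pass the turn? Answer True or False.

zugzwang(..#/..#, H) = False

[..#/..#] H move#1: H00:+1/###/..#*, H10:+1/..#/###
[###/..#] end (terminal -1, V#2); searched ..#/..# to 4
if H skipped the turn, V would face:
~ [..#/..#] V move#1: V00:+1/#.#/#.#*, V01:+1/.##/.##
~ [#.#/#.#] end (terminal -1, H#2); searched ..#/..# to 4
compare (H): move=+1 vs pass=-1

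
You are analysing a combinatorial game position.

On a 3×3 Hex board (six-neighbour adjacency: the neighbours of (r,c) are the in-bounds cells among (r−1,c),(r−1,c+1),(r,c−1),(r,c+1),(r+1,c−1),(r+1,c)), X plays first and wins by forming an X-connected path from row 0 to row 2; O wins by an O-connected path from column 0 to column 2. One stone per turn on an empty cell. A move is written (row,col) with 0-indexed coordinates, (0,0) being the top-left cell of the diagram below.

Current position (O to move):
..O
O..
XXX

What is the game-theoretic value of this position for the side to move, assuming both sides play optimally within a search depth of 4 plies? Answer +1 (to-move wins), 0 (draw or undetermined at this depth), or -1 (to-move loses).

value(..O/O../XXX, O) = +1

p1 O@[..O/O../XXX]: (0,0)[O.O/O../XXX]+1* (0,1)[.OO/O../XXX]+1 (1,1)[..O/OO./XXX]+1 (1,2)[..O/O.O/XXX]+1
p2 X@[O.O/O../XXX]: (0,1)[OXO/O../XXX]-1* (1,1)[O.O/OX./XXX]-1 (1,2)[O.O/O.X/XXX]-1
p3 O@[OXO/O../XXX]: (1,1)[OXO/OO./XXX]+1* (1,2)[OXO/O.O/XXX]-1
p4 X@[OXO/OO./XXX] terminal -1; root [..O/O../XXX] d4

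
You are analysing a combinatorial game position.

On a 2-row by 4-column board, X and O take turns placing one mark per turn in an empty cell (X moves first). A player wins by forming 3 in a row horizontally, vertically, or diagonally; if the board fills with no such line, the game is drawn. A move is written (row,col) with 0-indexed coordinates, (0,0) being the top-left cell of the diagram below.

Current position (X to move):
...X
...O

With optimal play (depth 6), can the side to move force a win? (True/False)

[...X/...O] X move#1: (0,0):+0/X..X/...O*, (0,1):+0/.X.X/...O, (0,2):+0/..XX/...O, (1,0):+0/...X/X..O, (1,1):+0/...X/.X.O, (1,2):+0/...X/..XO
[X..X/...O] O move#2: (0,1):+0/XO.X/...O*, (0,2):+0/X.OX/...O, (1,0):+0/X..X/O..O, (1,1):+0/X..X/.O.O, (1,2):+0/X..X/..OO
[XO.X/...O] X move#3: (0,2):+0/XOXX/...O*, (1,0):+0/XO.X/X..O, (1,1):+0/XO.X/.X.O, (1,2):+0/XO.X/..XO
[XOXX/...O] O move#4: (1,0):+0/XOXX/O..O*, (1,1):+0/XOXX/.O.O, (1,2):+0/XOXX/..OO
[XOXX/O..O] X move#5: (1,1):+0/XOXX/OX.O*, (1,2):+0/XOXX/O.XO
[XOXX/OX.O] O move#6: (1,2):+0/XOXX/OXOO*
[XOXX/OXOO] end (terminal +0, X#7); searched ...X/...O to 6

X winning at [...X/...O]: False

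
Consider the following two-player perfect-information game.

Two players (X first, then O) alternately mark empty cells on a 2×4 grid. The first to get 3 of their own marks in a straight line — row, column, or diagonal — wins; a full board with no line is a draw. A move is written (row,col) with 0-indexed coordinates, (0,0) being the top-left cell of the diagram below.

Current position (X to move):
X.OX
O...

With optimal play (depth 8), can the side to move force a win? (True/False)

ply 1, X at X.OX/O... | (0,1)=+0→XXOX/O...*; (1,1)=+0→X.OX/OX..; (1,2)=+0→X.OX/O.X.; (1,3)=+0→X.OX/O..X
ply 2, O at XXOX/O... | (1,1)=+0→XXOX/OO..*; (1,2)=+0→XXOX/O.O.; (1,3)=+0→XXOX/O..O
ply 3, X at XXOX/OO.. | (1,2)=+0→XXOX/OOX.*; (1,3)=-1→XXOX/OO.X
ply 4, O at XXOX/OOX. | (1,3)=+0→XXOX/OOXO*
ply 5: XXOX/OOXO is terminal +0 (X); from X.OX/O... depth 8

X winning at [X.OX/O...]: False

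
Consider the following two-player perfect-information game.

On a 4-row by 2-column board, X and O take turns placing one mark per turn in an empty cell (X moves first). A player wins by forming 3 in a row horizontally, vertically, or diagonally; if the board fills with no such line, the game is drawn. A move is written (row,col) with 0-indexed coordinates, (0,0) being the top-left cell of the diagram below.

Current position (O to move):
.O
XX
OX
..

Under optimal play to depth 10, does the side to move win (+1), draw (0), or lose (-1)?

p1 O@[.O/XX/OX/..]: (0,0)[OO/XX/OX/..]-1 (3,0)[.O/XX/OX/O.]-1 (3,1)[.O/XX/OX/.O]+0*
p2 X@[.O/XX/OX/.O]: (0,0)[XO/XX/OX/.O]+0* (3,0)[.O/XX/OX/XO]+0
p3 O@[XO/XX/OX/.O]: (3,0)[XO/XX/OX/OO]+0*
p4 X@[XO/XX/OX/OO] terminal +0; root [.O/XX/OX/..] d10

value(.O/XX/OX/.., O) = 0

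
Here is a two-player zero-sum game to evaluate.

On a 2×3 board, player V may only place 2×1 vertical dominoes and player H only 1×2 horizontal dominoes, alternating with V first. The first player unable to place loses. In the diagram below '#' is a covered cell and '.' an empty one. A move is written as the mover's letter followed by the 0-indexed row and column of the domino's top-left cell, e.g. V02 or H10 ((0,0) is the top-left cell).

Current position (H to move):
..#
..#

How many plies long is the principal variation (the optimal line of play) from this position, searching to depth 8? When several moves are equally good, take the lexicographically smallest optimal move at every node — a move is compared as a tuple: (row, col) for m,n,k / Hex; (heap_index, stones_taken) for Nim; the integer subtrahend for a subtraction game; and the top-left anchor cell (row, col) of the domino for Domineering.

ply 1, H at ..#/..# | H00=+1→###/..#*; H10=+1→..#/###
ply 2: ###/..# is terminal -1 (V); from ..#/..# depth 8

PV length from [..#/..#]: 1 ply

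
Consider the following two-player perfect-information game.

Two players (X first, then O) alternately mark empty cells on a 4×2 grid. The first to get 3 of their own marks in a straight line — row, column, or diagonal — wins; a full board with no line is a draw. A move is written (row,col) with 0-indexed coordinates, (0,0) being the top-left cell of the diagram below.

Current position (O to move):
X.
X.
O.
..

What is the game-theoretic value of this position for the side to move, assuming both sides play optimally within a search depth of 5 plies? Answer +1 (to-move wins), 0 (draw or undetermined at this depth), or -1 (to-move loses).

value(X./X./O./.., O) = 0

ply 1, O at X./X./O./.. | (0,1)=+0→XO/X./O./..*; (1,1)=+0→X./XO/O./..; (2,1)=+0→X./X./OO/..; (3,0)=+0→X./X./O./O.; (3,1)=+0→X./X./O./.O
ply 2, X at XO/X./O./.. | (1,1)=+0→XO/XX/O./..*; (2,1)=+0→XO/X./OX/..; (3,0)=+0→XO/X./O./X.; (3,1)=+0→XO/X./O./.X
ply 3, O at XO/XX/O./.. | (2,1)=+0→XO/XX/OO/..*; (3,0)=+0→XO/XX/O./O.; (3,1)=+0→XO/XX/O./.O
ply 4, X at XO/XX/OO/.. | (3,0)=+0→XO/XX/OO/X.*; (3,1)=+0→XO/XX/OO/.X
ply 5, O at XO/XX/OO/X. | (3,1)=+0→XO/XX/OO/XO*
ply 6: XO/XX/OO/XO is terminal +0 (X); from X./X./O./.. depth 5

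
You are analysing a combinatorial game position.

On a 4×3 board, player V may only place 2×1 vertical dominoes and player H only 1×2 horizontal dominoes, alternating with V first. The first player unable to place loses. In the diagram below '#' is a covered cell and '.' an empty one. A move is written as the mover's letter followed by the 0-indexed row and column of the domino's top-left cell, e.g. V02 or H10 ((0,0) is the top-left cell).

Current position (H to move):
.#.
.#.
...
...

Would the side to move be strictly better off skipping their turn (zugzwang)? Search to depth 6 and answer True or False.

[.#./.#./.../...] H move#1: H20:-1/.#./.#./##./...*, H21:-1/.#./.#./.##/..., H30:-1/.#./.#./.../##., H31:-1/.#./.#./.../.##
[.#./.#./##./...] V move#2: V00:+1/##./##./##./...*, V02:+1/.##/.##/##./..., V12:+1/.#./.##/###/..., V22:+1/.#./.#./###/..#
[##./##./##./...] H move#3: H30:-1/##./##./##./##.*, H31:-1/##./##./##./.##
[##./##./##./##.] V move#4: V02:+1/###/###/##./##.*, V12:+1/##./###/###/##., V22:+1/##./##./###/###
[###/###/##./##.] end (terminal -1, H#5); searched .#./.#./.../... to 6
pass branch (V moves first from the same position):
  | [.#./.#./.../...] V move#1: V00:+1/##./##./.../...*, V02:+1/.##/.##/.../..., V10:-1/.#./##./#../..., V12:-1/.#./.##/..#/..., V20:+1/.#./.#./#../#.., V21:+1/.#./.#./.#./.#., V22:+1/.#./.#./..#/..#
  | [##./##./.../...] H move#2: H20:-1/##./##./##./...*, H21:-1/##./##./.##/..., H30:-1/##./##./.../##., H31:-1/##./##./.../.##
  | [##./##./##./...] V move#3: V02:-1/###/###/##./..., V12:-1/##./###/###/..., V22:+1/##./##./###/..#*
  | [##./##./###/..#] H move#4: H30:-1/##./##./###/###*
  | [##./##./###/###] V move#5: V02:+1/###/###/###/###*
  | [###/###/###/###] end (terminal -1, H#6); searched .#./.#./.../... to 6
H moving scores -1; H passing scores -1

zugzwang(.#./.#./.../..., H) = False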